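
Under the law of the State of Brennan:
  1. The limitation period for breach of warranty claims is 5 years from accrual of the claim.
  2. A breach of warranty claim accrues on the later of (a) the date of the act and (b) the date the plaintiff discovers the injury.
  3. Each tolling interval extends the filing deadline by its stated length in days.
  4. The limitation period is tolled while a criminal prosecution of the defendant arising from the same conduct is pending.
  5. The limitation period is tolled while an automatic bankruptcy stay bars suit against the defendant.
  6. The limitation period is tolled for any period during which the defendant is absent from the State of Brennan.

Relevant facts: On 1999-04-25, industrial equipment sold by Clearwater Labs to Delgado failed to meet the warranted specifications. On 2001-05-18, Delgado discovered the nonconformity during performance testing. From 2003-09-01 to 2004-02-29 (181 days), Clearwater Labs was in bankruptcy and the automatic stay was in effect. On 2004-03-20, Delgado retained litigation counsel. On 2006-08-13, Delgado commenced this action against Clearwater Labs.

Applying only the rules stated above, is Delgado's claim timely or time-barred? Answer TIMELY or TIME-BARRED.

TIMELY

Taking the later of the act (1999-04-25) and discovery (2001-05-18), the claim accrued on 2001-05-18.
The untolled deadline — 5 years after 2001-05-18 — is 2006-05-18.
The automatic bankruptcy stay from 2003-09-01 to 2004-02-29 tolled the period for 181 days, extending the deadline to 2006-11-15.
The other events in the timeline have no effect on the limitation period under the stated rules.
The 2006-08-13 filing precedes the 2006-11-15 deadline; the claim is timely.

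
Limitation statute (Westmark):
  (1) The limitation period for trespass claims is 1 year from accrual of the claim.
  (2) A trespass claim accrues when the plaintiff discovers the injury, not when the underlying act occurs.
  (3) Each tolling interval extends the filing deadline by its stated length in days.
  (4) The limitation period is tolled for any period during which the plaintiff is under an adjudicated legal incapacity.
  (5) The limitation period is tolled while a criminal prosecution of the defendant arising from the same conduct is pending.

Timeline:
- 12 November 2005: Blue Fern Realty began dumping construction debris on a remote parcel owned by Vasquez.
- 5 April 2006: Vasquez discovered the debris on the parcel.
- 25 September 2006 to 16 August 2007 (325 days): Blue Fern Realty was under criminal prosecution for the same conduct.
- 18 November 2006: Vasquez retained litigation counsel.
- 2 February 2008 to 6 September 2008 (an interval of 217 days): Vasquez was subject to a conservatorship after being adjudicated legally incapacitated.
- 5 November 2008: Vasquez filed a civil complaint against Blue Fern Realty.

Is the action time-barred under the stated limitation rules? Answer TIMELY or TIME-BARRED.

TIME-BARRED

Accrual is tied to discovery, so the period began on 5 April 2006 rather than on 12 November 2005 when the act occurred.
1 year from 5 April 2006 is 5 April 2007.
The period was tolled for 325 days by the pending criminal prosecution (25 September 2006 to 16 August 2007), pushing the deadline to 24 February 2008.
The plaintiff's legal incapacity from 2 February 2008 to 6 September 2008 tolled the period for 217 days, extending the deadline to 28 September 2008.
The other events in the timeline have no effect on the limitation period under the stated rules.
Filing on 5 November 2008 missed the 28 September 2008 deadline — the action is time-barred.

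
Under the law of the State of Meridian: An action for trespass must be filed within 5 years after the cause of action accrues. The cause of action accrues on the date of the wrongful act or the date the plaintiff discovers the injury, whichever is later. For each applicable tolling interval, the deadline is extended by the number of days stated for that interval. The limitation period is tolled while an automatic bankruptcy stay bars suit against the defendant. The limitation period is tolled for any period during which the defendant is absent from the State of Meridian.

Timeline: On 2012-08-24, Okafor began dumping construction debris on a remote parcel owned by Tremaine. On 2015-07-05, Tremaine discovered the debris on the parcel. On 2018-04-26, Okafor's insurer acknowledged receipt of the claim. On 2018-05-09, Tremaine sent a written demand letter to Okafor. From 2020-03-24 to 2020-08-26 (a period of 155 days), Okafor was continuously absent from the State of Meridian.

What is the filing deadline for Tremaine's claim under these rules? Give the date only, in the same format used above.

Taking the later of the act (2012-08-24) and discovery (2015-07-05), the claim accrued on 2015-07-05.
5 years from 2015-07-05 is 2020-07-05.
The defendant's absence from the jurisdiction from 2020-03-24 to 2020-08-26 tolled the period for 155 days, extending the deadline to 2020-12-07.
Nothing else in the chronology tolls or restarts the period.

2020-12-07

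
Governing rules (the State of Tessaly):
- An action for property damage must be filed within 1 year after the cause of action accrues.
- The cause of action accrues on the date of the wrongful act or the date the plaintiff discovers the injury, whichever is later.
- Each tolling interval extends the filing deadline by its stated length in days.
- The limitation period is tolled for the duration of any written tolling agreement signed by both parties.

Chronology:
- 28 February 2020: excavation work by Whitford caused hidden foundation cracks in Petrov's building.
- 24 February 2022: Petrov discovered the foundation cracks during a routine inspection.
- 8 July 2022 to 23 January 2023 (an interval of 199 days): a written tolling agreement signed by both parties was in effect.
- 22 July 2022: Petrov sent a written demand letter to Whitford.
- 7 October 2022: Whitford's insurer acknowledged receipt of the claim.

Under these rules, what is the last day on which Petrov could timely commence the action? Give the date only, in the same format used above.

11 September 2023

Taking the later of the act (28 February 2020) and discovery (24 February 2022), the claim accrued on 24 February 2022.
1 year from 24 February 2022 is 24 February 2023.
The period was tolled for 199 days by the written tolling agreement (8 July 2022 to 23 January 2023), pushing the deadline to 11 September 2023.
The other events in the timeline have no effect on the limitation period under the stated rules.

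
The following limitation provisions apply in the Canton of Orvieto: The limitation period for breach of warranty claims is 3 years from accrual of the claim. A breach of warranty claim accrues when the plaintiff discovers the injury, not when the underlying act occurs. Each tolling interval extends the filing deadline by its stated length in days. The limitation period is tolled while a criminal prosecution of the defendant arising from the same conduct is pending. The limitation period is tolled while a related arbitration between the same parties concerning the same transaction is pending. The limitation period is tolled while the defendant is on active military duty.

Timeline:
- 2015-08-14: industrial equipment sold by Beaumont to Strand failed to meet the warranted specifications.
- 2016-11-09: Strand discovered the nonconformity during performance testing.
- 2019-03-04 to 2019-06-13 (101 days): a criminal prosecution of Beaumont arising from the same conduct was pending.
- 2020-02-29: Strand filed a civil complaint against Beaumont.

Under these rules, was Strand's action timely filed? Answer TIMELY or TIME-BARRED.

Accrual is tied to discovery, so the period began on 2016-11-09 rather than on 2015-08-14 when the act occurred.
Adding the 3 years base period to 2016-11-09 gives a deadline of 2019-11-09, before any tolling.
Because the pending criminal prosecution ran from 2019-03-04 to 2019-06-13, the deadline is extended by 101 days to 2020-02-18.
Strand filed on 2020-02-29, after the 2020-02-18 deadline, so the action is time-barred.

TIME-BARRED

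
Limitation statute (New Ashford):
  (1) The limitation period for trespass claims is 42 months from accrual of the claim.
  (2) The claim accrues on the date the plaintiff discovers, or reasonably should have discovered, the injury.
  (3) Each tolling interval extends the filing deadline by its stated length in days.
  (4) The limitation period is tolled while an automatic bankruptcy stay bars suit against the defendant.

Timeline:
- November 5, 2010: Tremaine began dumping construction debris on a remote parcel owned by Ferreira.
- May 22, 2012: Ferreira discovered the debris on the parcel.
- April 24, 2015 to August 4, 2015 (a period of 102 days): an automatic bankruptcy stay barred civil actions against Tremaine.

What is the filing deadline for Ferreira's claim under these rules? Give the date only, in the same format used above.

The claim did not accrue until Ferreira discovered the injury on May 22, 2012; the November 5, 2010 act date does not start the clock under the stated rule.
The untolled deadline — 42 months after May 22, 2012 — is November 22, 2015.
Because the automatic bankruptcy stay ran from April 24, 2015 to August 4, 2015, the deadline is extended by 102 days to March 3, 2016.

March 3, 2016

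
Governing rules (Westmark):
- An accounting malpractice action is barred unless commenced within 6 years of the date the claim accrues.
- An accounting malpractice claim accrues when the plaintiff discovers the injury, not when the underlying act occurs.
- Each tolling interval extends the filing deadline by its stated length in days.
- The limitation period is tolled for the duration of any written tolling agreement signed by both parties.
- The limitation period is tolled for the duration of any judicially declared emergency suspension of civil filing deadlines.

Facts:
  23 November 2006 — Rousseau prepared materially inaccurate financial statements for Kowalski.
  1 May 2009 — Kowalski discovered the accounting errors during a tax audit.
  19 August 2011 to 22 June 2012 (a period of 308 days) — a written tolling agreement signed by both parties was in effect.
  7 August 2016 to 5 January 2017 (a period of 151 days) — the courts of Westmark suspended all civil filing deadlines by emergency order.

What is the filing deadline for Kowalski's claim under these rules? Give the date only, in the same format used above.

4 March 2016

Under the discovery rule, the claim accrued on 1 May 2009, when Kowalski discovered the injury — not on the 23 November 2006 date of the underlying act.
Adding the 6 years base period to 1 May 2009 gives a deadline of 1 May 2015, before any tolling.
Because the written tolling agreement ran from 19 August 2011 to 22 June 2012, the deadline is extended by 308 days to 4 March 2016.
The emergency suspension of filing deadlines from 7 August 2016 to 5 January 2017 began after the period had already run on 4 March 2016, so it has no tolling effect.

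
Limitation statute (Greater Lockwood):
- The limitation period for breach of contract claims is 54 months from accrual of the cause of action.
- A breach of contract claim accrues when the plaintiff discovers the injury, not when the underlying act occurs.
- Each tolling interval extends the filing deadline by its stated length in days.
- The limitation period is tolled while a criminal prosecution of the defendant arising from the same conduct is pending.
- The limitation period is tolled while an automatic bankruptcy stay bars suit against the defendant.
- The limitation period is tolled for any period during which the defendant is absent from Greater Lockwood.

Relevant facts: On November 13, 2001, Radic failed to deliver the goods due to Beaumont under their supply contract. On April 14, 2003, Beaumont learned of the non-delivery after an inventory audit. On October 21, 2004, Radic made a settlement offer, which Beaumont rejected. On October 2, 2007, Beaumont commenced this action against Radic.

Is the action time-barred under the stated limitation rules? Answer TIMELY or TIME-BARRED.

Under the discovery rule, the claim accrued on April 14, 2003, when Beaumont discovered the injury — not on the November 13, 2001 date of the underlying act.
54 months from April 14, 2003 is October 14, 2007.
Nothing else in the chronology tolls or restarts the period.
Beaumont filed on October 2, 2007, before the October 14, 2007 deadline, so the action is timely.

TIMELY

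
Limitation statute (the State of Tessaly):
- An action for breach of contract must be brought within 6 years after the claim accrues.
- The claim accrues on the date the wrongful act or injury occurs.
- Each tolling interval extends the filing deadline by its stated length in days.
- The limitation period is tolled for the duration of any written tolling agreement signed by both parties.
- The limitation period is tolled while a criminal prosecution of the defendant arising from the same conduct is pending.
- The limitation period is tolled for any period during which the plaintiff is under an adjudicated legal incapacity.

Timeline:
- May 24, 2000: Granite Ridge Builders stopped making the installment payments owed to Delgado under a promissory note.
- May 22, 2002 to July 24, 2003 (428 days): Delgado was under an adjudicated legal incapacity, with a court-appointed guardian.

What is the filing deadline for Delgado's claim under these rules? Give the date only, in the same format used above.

The claim accrued on May 24, 2000, when the wrongful act occurred.
The untolled deadline — 6 years after May 24, 2000 — is May 24, 2006.
The period was tolled for 428 days by the plaintiff's legal incapacity (May 22, 2002 to July 24, 2003), pushing the deadline to July 26, 2007.

July 26, 2007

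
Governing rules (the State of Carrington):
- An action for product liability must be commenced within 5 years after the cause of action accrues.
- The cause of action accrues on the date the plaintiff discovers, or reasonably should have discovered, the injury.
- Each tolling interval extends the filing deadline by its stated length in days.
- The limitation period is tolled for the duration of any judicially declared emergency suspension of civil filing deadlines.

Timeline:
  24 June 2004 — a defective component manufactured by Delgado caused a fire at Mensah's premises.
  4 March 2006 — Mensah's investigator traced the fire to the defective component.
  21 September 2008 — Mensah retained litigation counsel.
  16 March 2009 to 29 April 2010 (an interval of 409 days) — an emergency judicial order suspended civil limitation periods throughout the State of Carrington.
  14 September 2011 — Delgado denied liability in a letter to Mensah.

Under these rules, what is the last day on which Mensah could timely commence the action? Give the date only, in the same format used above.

16 April 2012

Accrual is tied to discovery, so the period began on 4 March 2006 rather than on 24 June 2004 when the act occurred.
Adding the 5 years base period to 4 March 2006 gives a deadline of 4 March 2011, before any tolling.
The period was tolled for 409 days by the emergency suspension of filing deadlines (16 March 2009 to 29 April 2010), pushing the deadline to 16 April 2012.
The other events in the timeline have no effect on the limitation period under the stated rules.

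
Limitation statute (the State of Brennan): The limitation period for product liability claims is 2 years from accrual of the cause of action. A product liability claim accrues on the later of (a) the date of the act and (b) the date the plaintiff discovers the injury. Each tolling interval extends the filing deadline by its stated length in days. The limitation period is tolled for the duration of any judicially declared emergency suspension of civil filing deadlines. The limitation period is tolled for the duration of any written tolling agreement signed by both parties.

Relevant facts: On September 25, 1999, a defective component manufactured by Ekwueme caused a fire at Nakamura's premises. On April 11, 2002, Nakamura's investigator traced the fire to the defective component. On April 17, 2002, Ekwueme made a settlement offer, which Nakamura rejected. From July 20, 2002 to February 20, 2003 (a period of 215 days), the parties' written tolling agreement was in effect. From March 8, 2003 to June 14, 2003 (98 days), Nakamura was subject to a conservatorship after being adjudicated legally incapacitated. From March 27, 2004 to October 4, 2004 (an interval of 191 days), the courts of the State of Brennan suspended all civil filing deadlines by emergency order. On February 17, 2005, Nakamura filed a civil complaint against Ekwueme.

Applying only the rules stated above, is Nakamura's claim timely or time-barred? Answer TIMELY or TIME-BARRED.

TIMELY

The claim accrued on April 11, 2002 — the later of the September 25, 1999 act and the April 11, 2002 discovery.
2 years from April 11, 2002 is April 11, 2004.
Because the written tolling agreement ran from July 20, 2002 to February 20, 2003, the deadline is extended by 215 days to November 12, 2004.
The emergency suspension of filing deadlines from March 27, 2004 to October 4, 2004 tolled the period for 191 days, extending the deadline to May 22, 2005.
Although the plaintiff's incapacity ran from March 8, 2003 to June 14, 2003, the stated rules do not make that a tolling event, so it is disregarded.
The other events in the timeline have no effect on the limitation period under the stated rules.
Nakamura filed on February 17, 2005, before the May 22, 2005 deadline, so the action is timely.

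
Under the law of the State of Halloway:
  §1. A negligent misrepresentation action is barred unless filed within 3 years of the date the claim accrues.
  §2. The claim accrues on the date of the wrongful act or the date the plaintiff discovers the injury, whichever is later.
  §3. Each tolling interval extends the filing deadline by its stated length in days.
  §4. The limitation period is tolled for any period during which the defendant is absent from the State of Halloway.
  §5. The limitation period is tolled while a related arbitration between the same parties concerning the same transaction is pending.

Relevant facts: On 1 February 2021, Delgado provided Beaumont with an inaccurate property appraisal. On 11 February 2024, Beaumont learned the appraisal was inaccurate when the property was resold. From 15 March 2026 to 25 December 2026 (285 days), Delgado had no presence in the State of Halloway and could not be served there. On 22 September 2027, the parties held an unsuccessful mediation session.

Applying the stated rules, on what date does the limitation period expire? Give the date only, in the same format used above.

23 November 2027

The claim accrued on 11 February 2024 — the later of the 1 February 2021 act and the 11 February 2024 discovery.
The untolled deadline — 3 years after 11 February 2024 — is 11 February 2027.
The defendant's absence from the jurisdiction from 15 March 2026 to 25 December 2026 tolled the period for 285 days, extending the deadline to 23 November 2027.
None of the other events listed affects the running of the period under the stated rules.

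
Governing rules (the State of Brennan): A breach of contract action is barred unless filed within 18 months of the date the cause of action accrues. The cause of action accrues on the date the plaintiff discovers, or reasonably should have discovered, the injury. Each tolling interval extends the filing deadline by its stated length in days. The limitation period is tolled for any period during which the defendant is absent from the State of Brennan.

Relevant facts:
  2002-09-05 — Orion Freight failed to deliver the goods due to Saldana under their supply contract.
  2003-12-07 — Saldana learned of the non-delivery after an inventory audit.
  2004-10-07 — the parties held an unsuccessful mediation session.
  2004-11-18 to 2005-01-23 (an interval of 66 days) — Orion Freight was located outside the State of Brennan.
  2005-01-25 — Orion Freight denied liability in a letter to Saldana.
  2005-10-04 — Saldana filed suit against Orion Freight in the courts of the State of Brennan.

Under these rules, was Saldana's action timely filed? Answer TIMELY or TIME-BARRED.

TIME-BARRED

The claim did not accrue until Saldana discovered the injury on 2003-12-07; the 2002-09-05 act date does not start the clock under the stated rule.
18 months from 2003-12-07 is 2005-06-07.
Because the defendant's absence from the jurisdiction ran from 2004-11-18 to 2005-01-23, the deadline is extended by 66 days to 2005-08-12.
None of the other events listed affects the running of the period under the stated rules.
The 2005-10-04 filing falls after the 2005-08-12 deadline; the claim is time-barred.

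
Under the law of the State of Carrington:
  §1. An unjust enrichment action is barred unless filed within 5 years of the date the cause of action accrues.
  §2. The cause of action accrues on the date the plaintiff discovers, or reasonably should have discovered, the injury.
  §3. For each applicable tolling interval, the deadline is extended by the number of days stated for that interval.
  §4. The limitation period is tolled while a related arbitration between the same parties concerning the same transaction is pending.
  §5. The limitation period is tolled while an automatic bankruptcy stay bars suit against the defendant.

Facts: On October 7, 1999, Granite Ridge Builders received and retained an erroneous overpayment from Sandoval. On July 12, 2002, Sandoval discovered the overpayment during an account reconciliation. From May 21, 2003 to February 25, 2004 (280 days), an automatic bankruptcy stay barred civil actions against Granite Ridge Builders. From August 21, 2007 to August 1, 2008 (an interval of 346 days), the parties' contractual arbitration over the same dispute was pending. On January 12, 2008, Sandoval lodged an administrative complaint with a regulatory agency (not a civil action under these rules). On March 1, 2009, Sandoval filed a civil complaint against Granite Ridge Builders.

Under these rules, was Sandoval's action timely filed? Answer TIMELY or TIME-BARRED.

TIMELY

Under the discovery rule, the claim accrued on July 12, 2002, when Sandoval discovered the injury — not on the October 7, 1999 date of the underlying act.
5 years from July 12, 2002 is July 12, 2007.
The automatic bankruptcy stay from May 21, 2003 to February 25, 2004 tolled the period for 280 days, extending the deadline to April 17, 2008.
Because the pending related arbitration ran from August 21, 2007 to August 1, 2008, the deadline is extended by 346 days to March 29, 2009.
The other events in the timeline have no effect on the limitation period under the stated rules.
The March 1, 2009 filing precedes the March 29, 2009 deadline; the claim is timely.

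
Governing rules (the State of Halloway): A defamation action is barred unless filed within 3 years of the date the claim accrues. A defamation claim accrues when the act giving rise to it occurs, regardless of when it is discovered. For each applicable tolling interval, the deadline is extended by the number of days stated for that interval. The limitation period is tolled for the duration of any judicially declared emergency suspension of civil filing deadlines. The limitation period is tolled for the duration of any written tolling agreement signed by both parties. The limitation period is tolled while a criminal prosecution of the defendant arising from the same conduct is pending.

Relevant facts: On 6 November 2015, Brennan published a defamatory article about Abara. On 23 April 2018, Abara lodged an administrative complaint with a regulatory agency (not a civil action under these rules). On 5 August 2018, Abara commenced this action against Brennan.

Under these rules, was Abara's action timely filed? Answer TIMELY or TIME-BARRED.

The claim accrued on 6 November 2015, when the wrongful act occurred.
The untolled deadline — 3 years after 6 November 2015 — is 6 November 2018.
Nothing else in the chronology tolls or restarts the period.
Abara filed on 5 August 2018, before the 6 November 2018 deadline, so the action is timely.

TIMELY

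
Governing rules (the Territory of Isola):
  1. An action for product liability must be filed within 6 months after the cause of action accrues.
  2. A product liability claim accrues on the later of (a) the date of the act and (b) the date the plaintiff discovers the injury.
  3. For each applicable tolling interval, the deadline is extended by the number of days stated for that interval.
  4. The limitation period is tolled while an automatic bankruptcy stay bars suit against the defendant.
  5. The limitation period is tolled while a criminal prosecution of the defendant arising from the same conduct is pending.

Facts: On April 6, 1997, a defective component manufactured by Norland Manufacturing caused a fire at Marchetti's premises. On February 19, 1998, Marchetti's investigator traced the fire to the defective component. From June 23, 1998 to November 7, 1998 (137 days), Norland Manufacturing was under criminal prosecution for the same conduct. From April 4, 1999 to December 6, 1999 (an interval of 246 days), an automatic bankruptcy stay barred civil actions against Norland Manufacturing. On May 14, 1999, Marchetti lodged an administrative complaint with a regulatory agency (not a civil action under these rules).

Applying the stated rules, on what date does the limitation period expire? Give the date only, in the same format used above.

January 3, 1999

Taking the later of the act (April 6, 1997) and discovery (February 19, 1998), the claim accrued on February 19, 1998.
Adding the 6 months base period to February 19, 1998 gives a deadline of August 19, 1998, before any tolling.
The pending criminal prosecution from June 23, 1998 to November 7, 1998 tolled the period for 137 days, extending the deadline to January 3, 1999.
The automatic bankruptcy stay from April 4, 1999 to December 6, 1999 began after the period had already run on January 3, 1999, so it has no tolling effect.
None of the other events listed affects the running of the period under the stated rules.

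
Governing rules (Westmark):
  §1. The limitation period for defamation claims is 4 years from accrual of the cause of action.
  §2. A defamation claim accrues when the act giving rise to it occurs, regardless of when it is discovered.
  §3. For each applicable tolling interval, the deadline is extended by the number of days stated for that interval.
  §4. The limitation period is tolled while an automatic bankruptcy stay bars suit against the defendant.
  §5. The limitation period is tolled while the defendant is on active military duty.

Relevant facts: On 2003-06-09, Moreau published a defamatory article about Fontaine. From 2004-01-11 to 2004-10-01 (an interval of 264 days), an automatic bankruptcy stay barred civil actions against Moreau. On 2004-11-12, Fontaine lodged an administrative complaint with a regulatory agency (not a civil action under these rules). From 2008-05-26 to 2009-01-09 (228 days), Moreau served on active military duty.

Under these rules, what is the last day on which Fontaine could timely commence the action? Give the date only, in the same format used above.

The cause of action accrued on 2003-06-09, the date of the act.
4 years from 2003-06-09 is 2007-06-09.
The period was tolled for 264 days by the automatic bankruptcy stay (2004-01-11 to 2004-10-01), pushing the deadline to 2008-02-28.
The defendant's active military service starting 2008-05-26 came too late — the period had run on 2008-02-28 — and so does not extend the deadline.
The other events in the timeline have no effect on the limitation period under the stated rules.

2008-02-28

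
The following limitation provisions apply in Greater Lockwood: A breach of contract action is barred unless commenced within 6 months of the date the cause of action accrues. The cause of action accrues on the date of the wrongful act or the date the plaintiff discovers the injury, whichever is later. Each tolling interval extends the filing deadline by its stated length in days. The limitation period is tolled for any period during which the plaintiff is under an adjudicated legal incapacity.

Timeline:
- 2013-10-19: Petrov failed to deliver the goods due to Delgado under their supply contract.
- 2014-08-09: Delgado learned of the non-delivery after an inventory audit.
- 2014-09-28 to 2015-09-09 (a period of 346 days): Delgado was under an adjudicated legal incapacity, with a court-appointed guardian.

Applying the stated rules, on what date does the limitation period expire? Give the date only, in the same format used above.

2016-01-21

The claim accrued on 2014-08-09 — the later of the 2013-10-19 act and the 2014-08-09 discovery.
The untolled deadline — 6 months after 2014-08-09 — is 2015-02-09.
Because the plaintiff's legal incapacity ran from 2014-09-28 to 2015-09-09, the deadline is extended by 346 days to 2016-01-21.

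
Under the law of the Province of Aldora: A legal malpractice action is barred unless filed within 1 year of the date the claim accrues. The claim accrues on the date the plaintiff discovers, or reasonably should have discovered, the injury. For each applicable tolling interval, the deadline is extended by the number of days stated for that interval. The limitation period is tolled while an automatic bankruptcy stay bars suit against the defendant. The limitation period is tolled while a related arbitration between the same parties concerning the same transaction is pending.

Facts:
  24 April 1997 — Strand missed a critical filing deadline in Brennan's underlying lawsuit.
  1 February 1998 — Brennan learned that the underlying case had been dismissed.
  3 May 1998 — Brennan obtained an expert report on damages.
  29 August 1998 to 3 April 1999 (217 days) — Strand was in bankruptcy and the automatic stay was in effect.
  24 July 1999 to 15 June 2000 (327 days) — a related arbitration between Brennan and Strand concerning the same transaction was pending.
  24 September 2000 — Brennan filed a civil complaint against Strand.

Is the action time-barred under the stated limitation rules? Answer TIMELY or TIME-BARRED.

TIME-BARRED

Accrual is tied to discovery, so the period began on 1 February 1998 rather than on 24 April 1997 when the act occurred.
1 year from 1 February 1998 is 1 February 1999.
Because the automatic bankruptcy stay ran from 29 August 1998 to 3 April 1999, the deadline is extended by 217 days to 6 September 1999.
Because the pending related arbitration ran from 24 July 1999 to 15 June 2000, the deadline is extended by 327 days to 29 July 2000.
None of the other events listed affects the running of the period under the stated rules.
The 24 September 2000 filing falls after the 29 July 2000 deadline; the claim is time-barred.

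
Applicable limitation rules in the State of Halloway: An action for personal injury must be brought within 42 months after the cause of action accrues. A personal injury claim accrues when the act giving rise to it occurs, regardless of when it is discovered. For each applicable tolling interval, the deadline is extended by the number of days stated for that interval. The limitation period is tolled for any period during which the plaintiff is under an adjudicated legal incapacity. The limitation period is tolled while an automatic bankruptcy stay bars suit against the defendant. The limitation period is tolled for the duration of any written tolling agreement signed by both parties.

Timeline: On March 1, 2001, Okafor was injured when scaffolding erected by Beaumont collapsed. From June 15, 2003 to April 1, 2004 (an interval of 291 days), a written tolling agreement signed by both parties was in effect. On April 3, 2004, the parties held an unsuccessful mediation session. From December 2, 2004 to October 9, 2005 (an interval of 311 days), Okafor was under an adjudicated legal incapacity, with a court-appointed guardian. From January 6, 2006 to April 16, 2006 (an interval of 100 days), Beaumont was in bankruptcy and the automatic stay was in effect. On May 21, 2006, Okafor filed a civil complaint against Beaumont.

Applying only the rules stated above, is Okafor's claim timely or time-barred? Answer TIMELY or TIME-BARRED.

The claim accrued on March 1, 2001, when the wrongful act occurred.
42 months from March 1, 2001 is September 1, 2004.
The written tolling agreement from June 15, 2003 to April 1, 2004 tolled the period for 291 days, extending the deadline to June 19, 2005.
The plaintiff's legal incapacity from December 2, 2004 to October 9, 2005 tolled the period for 311 days, extending the deadline to April 26, 2006.
Because the automatic bankruptcy stay ran from January 6, 2006 to April 16, 2006, the deadline is extended by 100 days to August 4, 2006.
Nothing else in the chronology tolls or restarts the period.
Okafor filed on May 21, 2006, before the August 4, 2006 deadline, so the action is timely.

TIMELY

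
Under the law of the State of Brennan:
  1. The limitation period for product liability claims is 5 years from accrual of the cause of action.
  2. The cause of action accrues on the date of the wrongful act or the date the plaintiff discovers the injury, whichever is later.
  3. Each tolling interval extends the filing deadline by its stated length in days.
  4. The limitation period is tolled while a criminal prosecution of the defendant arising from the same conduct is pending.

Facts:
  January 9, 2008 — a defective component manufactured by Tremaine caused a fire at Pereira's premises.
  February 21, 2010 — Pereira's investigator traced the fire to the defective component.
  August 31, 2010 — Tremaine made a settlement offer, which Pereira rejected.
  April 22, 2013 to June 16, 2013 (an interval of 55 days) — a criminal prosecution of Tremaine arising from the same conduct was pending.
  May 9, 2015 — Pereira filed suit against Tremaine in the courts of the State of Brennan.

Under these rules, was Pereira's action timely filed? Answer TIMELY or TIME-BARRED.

TIME-BARRED

The claim accrued on February 21, 2010 — the later of the January 9, 2008 act and the February 21, 2010 discovery.
Adding the 5 years base period to February 21, 2010 gives a deadline of February 21, 2015, before any tolling.
Because the pending criminal prosecution ran from April 22, 2013 to June 16, 2013, the deadline is extended by 55 days to April 17, 2015.
The other events in the timeline have no effect on the limitation period under the stated rules.
Pereira filed on May 9, 2015, after the April 17, 2015 deadline, so the action is time-barred.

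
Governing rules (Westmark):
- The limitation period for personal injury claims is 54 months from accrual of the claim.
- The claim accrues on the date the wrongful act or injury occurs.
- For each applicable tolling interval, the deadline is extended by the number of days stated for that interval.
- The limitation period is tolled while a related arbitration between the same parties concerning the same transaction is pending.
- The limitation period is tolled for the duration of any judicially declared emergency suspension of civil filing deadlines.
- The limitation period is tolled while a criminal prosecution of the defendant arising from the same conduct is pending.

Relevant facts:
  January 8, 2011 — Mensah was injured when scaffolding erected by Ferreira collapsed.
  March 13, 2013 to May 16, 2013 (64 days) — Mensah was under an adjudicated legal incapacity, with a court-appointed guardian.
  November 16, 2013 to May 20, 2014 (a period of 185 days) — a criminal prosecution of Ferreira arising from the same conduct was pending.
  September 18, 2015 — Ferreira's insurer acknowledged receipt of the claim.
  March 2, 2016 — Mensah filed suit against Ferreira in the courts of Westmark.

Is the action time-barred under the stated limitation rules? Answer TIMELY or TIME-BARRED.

The claim accrued on January 8, 2011, the date of the act.
54 months from January 8, 2011 is July 8, 2015.
The period was tolled for 185 days by the pending criminal prosecution (November 16, 2013 to May 20, 2014), pushing the deadline to January 9, 2016.
Although the plaintiff's incapacity ran from March 13, 2013 to May 16, 2013, the stated rules do not make that a tolling event, so it is disregarded.
None of the other events listed affects the running of the period under the stated rules.
Filing on March 2, 2016 missed the January 9, 2016 deadline — the action is time-barred.

TIME-BARRED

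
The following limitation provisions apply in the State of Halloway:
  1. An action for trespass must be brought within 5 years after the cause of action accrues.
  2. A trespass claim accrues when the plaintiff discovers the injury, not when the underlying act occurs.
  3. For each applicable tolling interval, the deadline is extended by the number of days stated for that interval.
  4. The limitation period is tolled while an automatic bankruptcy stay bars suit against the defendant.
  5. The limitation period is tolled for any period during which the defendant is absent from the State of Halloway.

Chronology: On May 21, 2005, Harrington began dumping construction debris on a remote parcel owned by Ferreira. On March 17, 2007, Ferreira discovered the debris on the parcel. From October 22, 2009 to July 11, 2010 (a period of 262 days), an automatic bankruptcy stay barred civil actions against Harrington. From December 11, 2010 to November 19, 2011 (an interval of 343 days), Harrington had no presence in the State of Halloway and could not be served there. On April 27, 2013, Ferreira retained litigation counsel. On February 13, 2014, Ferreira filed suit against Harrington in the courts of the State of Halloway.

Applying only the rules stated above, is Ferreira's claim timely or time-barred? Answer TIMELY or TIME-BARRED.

The claim did not accrue until Ferreira discovered the injury on March 17, 2007; the May 21, 2005 act date does not start the clock under the stated rule.
Adding the 5 years base period to March 17, 2007 gives a deadline of March 17, 2012, before any tolling.
The period was tolled for 262 days by the automatic bankruptcy stay (October 22, 2009 to July 11, 2010), pushing the deadline to December 4, 2012.
The defendant's absence from the jurisdiction from December 11, 2010 to November 19, 2011 tolled the period for 343 days, extending the deadline to November 12, 2013.
The other events in the timeline have no effect on the limitation period under the stated rules.
Ferreira filed on February 13, 2014, after the November 12, 2013 deadline, so the action is time-barred.

TIME-BARRED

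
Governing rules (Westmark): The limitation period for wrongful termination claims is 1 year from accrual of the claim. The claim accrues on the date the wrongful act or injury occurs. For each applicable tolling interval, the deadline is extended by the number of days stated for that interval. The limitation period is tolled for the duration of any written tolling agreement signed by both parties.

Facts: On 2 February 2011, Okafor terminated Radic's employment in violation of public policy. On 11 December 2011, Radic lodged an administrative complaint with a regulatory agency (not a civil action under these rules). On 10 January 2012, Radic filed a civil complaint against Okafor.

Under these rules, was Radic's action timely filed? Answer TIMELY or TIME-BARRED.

The limitation period began to run on 2 February 2011.
The untolled deadline — 1 year after 2 February 2011 — is 2 February 2012.
Nothing else in the chronology tolls or restarts the period.
The 10 January 2012 filing precedes the 2 February 2012 deadline; the claim is timely.

TIMELY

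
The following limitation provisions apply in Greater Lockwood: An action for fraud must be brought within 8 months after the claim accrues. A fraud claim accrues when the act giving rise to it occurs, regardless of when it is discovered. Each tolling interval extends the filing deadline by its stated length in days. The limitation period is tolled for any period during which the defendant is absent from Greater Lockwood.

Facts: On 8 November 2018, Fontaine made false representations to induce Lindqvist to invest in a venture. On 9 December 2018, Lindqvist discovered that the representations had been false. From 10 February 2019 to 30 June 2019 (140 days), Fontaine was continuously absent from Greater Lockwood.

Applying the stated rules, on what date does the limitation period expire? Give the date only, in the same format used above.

25 November 2019

Because the rule ties accrual to occurrence, the claim accrued on 8 November 2018, not on the 9 December 2018 discovery date.
8 months from 8 November 2018 is 8 July 2019.
The period was tolled for 140 days by the defendant's absence from the jurisdiction (10 February 2019 to 30 June 2019), pushing the deadline to 25 November 2019.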